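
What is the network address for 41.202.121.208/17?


IP:   00101001.11001010.01111001.11010000
Mask: 11111111.11111111.10000000.00000000
AND operation:
Net:  00101001.11001010.00000000.00000000
Network: 41.202.0.0/17


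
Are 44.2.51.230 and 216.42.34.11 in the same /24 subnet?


Mask: 255.255.255.0
44.2.51.230 AND mask = 44.2.51.0
216.42.34.11 AND mask = 216.42.34.0
No, different subnets (44.2.51.0 vs 216.42.34.0)


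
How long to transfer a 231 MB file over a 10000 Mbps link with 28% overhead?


Effective throughput = 10000 * (1 - 28/100) = 7200 Mbps
File size in Mb = 231 * 8 = 1848 Mb
Time = 1848 / 7200
Time = 0.2567 seconds


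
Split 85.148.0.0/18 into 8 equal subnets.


New prefix = 18 + 3 = 21
Each subnet has 2048 addresses
  85.148.0.0/21
  85.148.8.0/21
  85.148.16.0/21
  85.148.24.0/21
  85.148.32.0/21
  85.148.40.0/21
  85.148.48.0/21
  85.148.56.0/21
Subnets: 85.148.0.0/21, 85.148.8.0/21, 85.148.16.0/21, 85.148.24.0/21, 85.148.32.0/21, 85.148.40.0/21, 85.148.48.0/21, 85.148.56.0/21


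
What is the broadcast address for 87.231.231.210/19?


Network: 87.231.224.0/19
Host bits = 13
Set all host bits to 1:
Broadcast: 87.231.255.255


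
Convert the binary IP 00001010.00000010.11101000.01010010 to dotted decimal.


00001010 = 10
00000010 = 2
11101000 = 232
01010010 = 82
IP: 10.2.232.82


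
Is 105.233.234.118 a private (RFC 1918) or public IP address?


RFC 1918 private ranges:
  10.0.0.0/8 (10.0.0.0 - 10.255.255.255)
  172.16.0.0/12 (172.16.0.0 - 172.31.255.255)
  192.168.0.0/16 (192.168.0.0 - 192.168.255.255)
Public (not in any RFC 1918 range)


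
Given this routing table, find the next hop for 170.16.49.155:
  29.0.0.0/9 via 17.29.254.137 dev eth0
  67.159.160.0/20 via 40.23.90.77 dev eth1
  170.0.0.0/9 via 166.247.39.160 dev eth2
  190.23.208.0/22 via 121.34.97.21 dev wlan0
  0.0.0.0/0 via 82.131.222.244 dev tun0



Longest prefix match for 170.16.49.155:
  /9 29.0.0.0: no
  /20 67.159.160.0: no
  /9 170.0.0.0: MATCH
  /22 190.23.208.0: no
  /0 0.0.0.0: MATCH
Selected: next-hop 166.247.39.160 via eth2 (matched /9)


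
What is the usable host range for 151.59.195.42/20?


Network: 151.59.192.0
Broadcast: 151.59.207.255
First usable = network + 1
Last usable = broadcast - 1
Range: 151.59.192.1 to 151.59.207.254


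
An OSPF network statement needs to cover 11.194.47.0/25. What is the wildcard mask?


Subnet mask: 255.255.255.128
Wildcard = 255.255.255.255 - subnet mask
255 - 255 = 0
255 - 255 = 0
255 - 255 = 0
255 - 128 = 127
Wildcard: 0.0.0.127


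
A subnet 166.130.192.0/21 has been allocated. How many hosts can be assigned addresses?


Host bits = 32 - 21 = 11
Total addresses = 2^11 = 2048
Usable = total - 2 (network and broadcast)
Usable hosts: 2046


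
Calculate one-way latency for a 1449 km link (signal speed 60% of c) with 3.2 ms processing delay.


Speed = 0.6 * 3e5 km/s = 180000 km/s
Propagation delay = 1449 / 180000 = 0.008 s = 8.05 ms
Processing delay = 3.2 ms
Total one-way latency = 11.25 ms


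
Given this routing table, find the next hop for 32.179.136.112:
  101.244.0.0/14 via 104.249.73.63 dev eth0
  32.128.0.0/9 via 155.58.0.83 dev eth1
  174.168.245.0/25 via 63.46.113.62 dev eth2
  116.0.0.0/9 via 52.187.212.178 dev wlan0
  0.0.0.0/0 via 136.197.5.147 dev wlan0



Longest prefix match for 32.179.136.112:
  /14 101.244.0.0: no
  /9 32.128.0.0: MATCH
  /25 174.168.245.0: no
  /9 116.0.0.0: no
  /0 0.0.0.0: MATCH
Selected: next-hop 155.58.0.83 via eth1 (matched /9)


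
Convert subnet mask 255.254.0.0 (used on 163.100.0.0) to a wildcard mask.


Subnet mask: 255.254.0.0
Wildcard = 255.255.255.255 - subnet mask
255 - 255 = 0
255 - 254 = 1
255 - 0 = 255
255 - 0 = 255
Wildcard: 0.1.255.255


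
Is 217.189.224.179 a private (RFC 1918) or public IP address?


RFC 1918 private ranges:
  10.0.0.0/8 (10.0.0.0 - 10.255.255.255)
  172.16.0.0/12 (172.16.0.0 - 172.31.255.255)
  192.168.0.0/16 (192.168.0.0 - 192.168.255.255)
Public (not in any RFC 1918 range)


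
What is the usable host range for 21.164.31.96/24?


Network: 21.164.31.0
Broadcast: 21.164.31.255
First usable = network + 1
Last usable = broadcast - 1
Range: 21.164.31.1 to 21.164.31.254


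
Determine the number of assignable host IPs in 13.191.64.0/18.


Host bits = 32 - 18 = 14
Total addresses = 2^14 = 16384
Usable = total - 2 (network and broadcast)
Usable hosts: 16382


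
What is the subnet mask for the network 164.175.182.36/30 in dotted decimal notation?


/30 means 30 network bits, 2 host bits
Binary: 11111111111111111111111111111100
Mask: 255.255.255.252


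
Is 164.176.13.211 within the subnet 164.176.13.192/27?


Subnet network: 164.176.13.192
Test IP AND mask: 164.176.13.192
Yes, 164.176.13.211 is in 164.176.13.192/27


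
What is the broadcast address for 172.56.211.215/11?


Network: 172.32.0.0/11
Host bits = 21
Set all host bits to 1:
Broadcast: 172.63.255.255


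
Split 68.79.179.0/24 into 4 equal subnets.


New prefix = 24 + 2 = 26
Each subnet has 64 addresses
  68.79.179.0/26
  68.79.179.64/26
  68.79.179.128/26
  68.79.179.192/26
Subnets: 68.79.179.0/26, 68.79.179.64/26, 68.79.179.128/26, 68.79.179.192/26


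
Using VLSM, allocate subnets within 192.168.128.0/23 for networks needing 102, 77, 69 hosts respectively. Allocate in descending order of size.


102 hosts -> /25 (126 usable): 192.168.128.0/25
77 hosts -> /25 (126 usable): 192.168.128.128/25
69 hosts -> /25 (126 usable): 192.168.129.0/25
Allocation: 192.168.128.0/25 (102 hosts, 126 usable); 192.168.128.128/25 (77 hosts, 126 usable); 192.168.129.0/25 (69 hosts, 126 usable)


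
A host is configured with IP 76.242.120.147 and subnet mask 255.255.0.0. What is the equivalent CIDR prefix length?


Binary: 11111111.11111111.00000000.00000000
Count leading 1s
Prefix: /16


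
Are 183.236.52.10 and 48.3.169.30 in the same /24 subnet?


Mask: 255.255.255.0
183.236.52.10 AND mask = 183.236.52.0
48.3.169.30 AND mask = 48.3.169.0
No, different subnets (183.236.52.0 vs 48.3.169.0)


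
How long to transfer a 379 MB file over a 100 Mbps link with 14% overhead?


Effective throughput = 100 * (1 - 14/100) = 86 Mbps
File size in Mb = 379 * 8 = 3032 Mb
Time = 3032 / 86
Time = 35.2558 seconds


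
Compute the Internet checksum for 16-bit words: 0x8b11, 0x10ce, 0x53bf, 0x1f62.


Sum all words (with carry folding):
+ 0x8b11 = 0x8b11
+ 0x10ce = 0x9bdf
+ 0x53bf = 0xef9e
+ 0x1f62 = 0x0f01
One's complement: ~0x0f01
Checksum = 0xf0fe


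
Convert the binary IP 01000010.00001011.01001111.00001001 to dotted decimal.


01000010 = 66
00001011 = 11
01001111 = 79
00001001 = 9
IP: 66.11.79.9


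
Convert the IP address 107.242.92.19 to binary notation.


107 = 01101011
242 = 11110010
92 = 01011100
19 = 00010011
Binary: 01101011.11110010.01011100.00010011


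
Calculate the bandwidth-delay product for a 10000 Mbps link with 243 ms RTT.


BDP = bandwidth * RTT
= 10000 Mbps * 243 ms
= 10000 * 1e6 * 243 / 1000 bits
= 2430000000 bits
= 303750000 bytes
= 296630.8594 KB
BDP = 2430000000 bits (303750000 bytes)


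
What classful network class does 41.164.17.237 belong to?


First octet: 41
Binary: 00101001
0xxxxxxx -> Class A (1-126)
Class A, default mask 255.0.0.0 (/8)


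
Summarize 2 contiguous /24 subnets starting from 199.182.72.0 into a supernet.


Original prefix: /24
Number of subnets: 2 = 2^1
New prefix = 24 - 1 = 23
Supernet: 199.182.72.0/23


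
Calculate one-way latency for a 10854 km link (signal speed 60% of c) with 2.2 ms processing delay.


Speed = 0.6 * 3e5 km/s = 180000 km/s
Propagation delay = 10854 / 180000 = 0.0603 s = 60.3 ms
Processing delay = 2.2 ms
Total one-way latency = 62.5 ms


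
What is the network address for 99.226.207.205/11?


IP:   01100011.11100010.11001111.11001101
Mask: 11111111.11100000.00000000.00000000
AND operation:
Net:  01100011.11100000.00000000.00000000
Network: 99.224.0.0/11


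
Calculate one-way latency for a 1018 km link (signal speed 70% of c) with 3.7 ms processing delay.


Speed = 0.7 * 3e5 km/s = 210000 km/s
Propagation delay = 1018 / 210000 = 0.0048 s = 4.8476 ms
Processing delay = 3.7 ms
Total one-way latency = 8.5476 ms


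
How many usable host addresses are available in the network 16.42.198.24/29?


Host bits = 32 - 29 = 3
Total addresses = 2^3 = 8
Usable = total - 2 (network and broadcast)
Usable hosts: 6


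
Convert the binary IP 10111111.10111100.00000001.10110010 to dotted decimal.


10111111 = 191
10111100 = 188
00000001 = 1
10110010 = 178
IP: 191.188.1.178


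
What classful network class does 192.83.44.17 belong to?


First octet: 192
Binary: 11000000
110xxxxx -> Class C (192-223)
Class C, default mask 255.255.255.0 (/24)


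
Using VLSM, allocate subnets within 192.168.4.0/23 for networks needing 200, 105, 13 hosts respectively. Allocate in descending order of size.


200 hosts -> /24 (254 usable): 192.168.4.0/24
105 hosts -> /25 (126 usable): 192.168.5.0/25
13 hosts -> /28 (14 usable): 192.168.5.128/28
Allocation: 192.168.4.0/24 (200 hosts, 254 usable); 192.168.5.0/25 (105 hosts, 126 usable); 192.168.5.128/28 (13 hosts, 14 usable)


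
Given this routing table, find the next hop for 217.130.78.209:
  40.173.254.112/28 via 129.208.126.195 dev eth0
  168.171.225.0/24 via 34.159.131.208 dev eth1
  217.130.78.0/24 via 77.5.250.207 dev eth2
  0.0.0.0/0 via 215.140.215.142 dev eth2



Longest prefix match for 217.130.78.209:
  /28 40.173.254.112: no
  /24 168.171.225.0: no
  /24 217.130.78.0: MATCH
  /0 0.0.0.0: MATCH
Selected: next-hop 77.5.250.207 via eth2 (matched /24)


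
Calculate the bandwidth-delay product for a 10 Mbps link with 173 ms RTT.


BDP = bandwidth * RTT
= 10 Mbps * 173 ms
= 10 * 1e6 * 173 / 1000 bits
= 1730000 bits
= 216250 bytes
= 211.1816 KB
BDP = 1730000 bits (216250 bytes)


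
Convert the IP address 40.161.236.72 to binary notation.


40 = 00101000
161 = 10100001
236 = 11101100
72 = 01001000
Binary: 00101000.10100001.11101100.01001000


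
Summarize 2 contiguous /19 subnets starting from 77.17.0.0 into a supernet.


Original prefix: /19
Number of subnets: 2 = 2^1
New prefix = 19 - 1 = 18
Supernet: 77.17.0.0/18


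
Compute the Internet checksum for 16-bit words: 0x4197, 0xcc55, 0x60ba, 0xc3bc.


Sum all words (with carry folding):
+ 0x4197 = 0x4197
+ 0xcc55 = 0x0ded
+ 0x60ba = 0x6ea7
+ 0xc3bc = 0x3264
One's complement: ~0x3264
Checksum = 0xcd9b


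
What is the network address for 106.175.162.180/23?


IP:   01101010.10101111.10100010.10110100
Mask: 11111111.11111111.11111110.00000000
AND operation:
Net:  01101010.10101111.10100010.00000000
Network: 106.175.162.0/23


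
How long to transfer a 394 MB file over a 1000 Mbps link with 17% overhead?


Effective throughput = 1000 * (1 - 17/100) = 830 Mbps
File size in Mb = 394 * 8 = 3152 Mb
Time = 3152 / 830
Time = 3.7976 seconds


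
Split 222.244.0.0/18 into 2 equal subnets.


New prefix = 18 + 1 = 19
Each subnet has 8192 addresses
  222.244.0.0/19
  222.244.32.0/19
Subnets: 222.244.0.0/19, 222.244.32.0/19


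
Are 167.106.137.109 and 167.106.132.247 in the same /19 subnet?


Mask: 255.255.224.0
167.106.137.109 AND mask = 167.106.128.0
167.106.132.247 AND mask = 167.106.128.0
Yes, same subnet (167.106.128.0)


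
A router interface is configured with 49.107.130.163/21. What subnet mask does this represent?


/21 means 21 network bits, 11 host bits
Binary: 11111111111111111111100000000000
Mask: 255.255.248.0


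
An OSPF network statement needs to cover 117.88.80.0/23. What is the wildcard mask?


Subnet mask: 255.255.254.0
Wildcard = 255.255.255.255 - subnet mask
255 - 255 = 0
255 - 255 = 0
255 - 254 = 1
255 - 0 = 255
Wildcard: 0.0.1.255


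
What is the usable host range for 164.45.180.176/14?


Network: 164.44.0.0
Broadcast: 164.47.255.255
First usable = network + 1
Last usable = broadcast - 1
Range: 164.44.0.1 to 164.47.255.254


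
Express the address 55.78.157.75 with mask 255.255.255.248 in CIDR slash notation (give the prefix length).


Binary: 11111111.11111111.11111111.11111000
Count leading 1s
Prefix: /29


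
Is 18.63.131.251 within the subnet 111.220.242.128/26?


Subnet network: 111.220.242.128
Test IP AND mask: 18.63.131.192
No, 18.63.131.251 is not in 111.220.242.128/26


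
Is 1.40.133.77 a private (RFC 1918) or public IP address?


RFC 1918 private ranges:
  10.0.0.0/8 (10.0.0.0 - 10.255.255.255)
  172.16.0.0/12 (172.16.0.0 - 172.31.255.255)
  192.168.0.0/16 (192.168.0.0 - 192.168.255.255)
Public (not in any RFC 1918 range)


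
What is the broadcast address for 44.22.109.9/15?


Network: 44.22.0.0/15
Host bits = 17
Set all host bits to 1:
Broadcast: 44.23.255.255


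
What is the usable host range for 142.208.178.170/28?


Network: 142.208.178.160
Broadcast: 142.208.178.175
First usable = network + 1
Last usable = broadcast - 1
Range: 142.208.178.161 to 142.208.178.174


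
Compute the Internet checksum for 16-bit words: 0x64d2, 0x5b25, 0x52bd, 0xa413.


Sum all words (with carry folding):
+ 0x64d2 = 0x64d2
+ 0x5b25 = 0xbff7
+ 0x52bd = 0x12b5
+ 0xa413 = 0xb6c8
One's complement: ~0xb6c8
Checksum = 0x4937


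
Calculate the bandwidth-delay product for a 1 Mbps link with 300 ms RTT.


BDP = bandwidth * RTT
= 1 Mbps * 300 ms
= 1 * 1e6 * 300 / 1000 bits
= 300000 bits
= 37500 bytes
= 36.6211 KB
BDP = 300000 bits (37500 bytes)


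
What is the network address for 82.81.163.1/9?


IP:   01010010.01010001.10100011.00000001
Mask: 11111111.10000000.00000000.00000000
AND operation:
Net:  01010010.00000000.00000000.00000000
Network: 82.0.0.0/9


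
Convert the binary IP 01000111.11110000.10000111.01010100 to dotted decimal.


01000111 = 71
11110000 = 240
10000111 = 135
01010100 = 84
IP: 71.240.135.84


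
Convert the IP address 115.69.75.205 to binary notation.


115 = 01110011
69 = 01000101
75 = 01001011
205 = 11001101
Binary: 01110011.01000101.01001011.11001101


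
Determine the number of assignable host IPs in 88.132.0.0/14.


Host bits = 32 - 14 = 18
Total addresses = 2^18 = 262144
Usable = total - 2 (network and broadcast)
Usable hosts: 262142


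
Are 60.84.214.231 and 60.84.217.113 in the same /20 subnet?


Mask: 255.255.240.0
60.84.214.231 AND mask = 60.84.208.0
60.84.217.113 AND mask = 60.84.208.0
Yes, same subnet (60.84.208.0)


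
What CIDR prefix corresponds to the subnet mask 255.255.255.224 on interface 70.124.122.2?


Binary: 11111111.11111111.11111111.11100000
Count leading 1s
Prefix: /27


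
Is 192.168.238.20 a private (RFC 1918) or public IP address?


RFC 1918 private ranges:
  10.0.0.0/8 (10.0.0.0 - 10.255.255.255)
  172.16.0.0/12 (172.16.0.0 - 172.31.255.255)
  192.168.0.0/16 (192.168.0.0 - 192.168.255.255)
Private (in 192.168.0.0/16)


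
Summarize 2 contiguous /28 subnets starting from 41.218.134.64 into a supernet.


Original prefix: /28
Number of subnets: 2 = 2^1
New prefix = 28 - 1 = 27
Supernet: 41.218.134.64/27


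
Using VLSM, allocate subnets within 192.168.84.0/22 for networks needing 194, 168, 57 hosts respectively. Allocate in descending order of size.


194 hosts -> /24 (254 usable): 192.168.84.0/24
168 hosts -> /24 (254 usable): 192.168.85.0/24
57 hosts -> /26 (62 usable): 192.168.86.0/26
Allocation: 192.168.84.0/24 (194 hosts, 254 usable); 192.168.85.0/24 (168 hosts, 254 usable); 192.168.86.0/26 (57 hosts, 62 usable)


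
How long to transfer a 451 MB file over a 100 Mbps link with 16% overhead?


Effective throughput = 100 * (1 - 16/100) = 84 Mbps
File size in Mb = 451 * 8 = 3608 Mb
Time = 3608 / 84
Time = 42.9524 seconds


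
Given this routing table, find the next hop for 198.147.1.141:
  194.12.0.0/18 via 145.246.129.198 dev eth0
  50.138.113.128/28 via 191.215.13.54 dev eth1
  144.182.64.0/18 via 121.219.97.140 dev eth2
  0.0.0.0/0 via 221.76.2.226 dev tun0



Longest prefix match for 198.147.1.141:
  /18 194.12.0.0: no
  /28 50.138.113.128: no
  /18 144.182.64.0: no
  /0 0.0.0.0: MATCH
Selected: next-hop 221.76.2.226 via tun0 (matched /0)


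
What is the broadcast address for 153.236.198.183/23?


Network: 153.236.198.0/23
Host bits = 9
Set all host bits to 1:
Broadcast: 153.236.199.255


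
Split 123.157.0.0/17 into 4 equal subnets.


New prefix = 17 + 2 = 19
Each subnet has 8192 addresses
  123.157.0.0/19
  123.157.32.0/19
  123.157.64.0/19
  123.157.96.0/19
Subnets: 123.157.0.0/19, 123.157.32.0/19, 123.157.64.0/19, 123.157.96.0/19


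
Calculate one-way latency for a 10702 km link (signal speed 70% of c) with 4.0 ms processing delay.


Speed = 0.7 * 3e5 km/s = 210000 km/s
Propagation delay = 10702 / 210000 = 0.051 s = 50.9619 ms
Processing delay = 4.0 ms
Total one-way latency = 54.9619 ms


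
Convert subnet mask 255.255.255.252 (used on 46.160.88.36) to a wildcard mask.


Subnet mask: 255.255.255.252
Wildcard = 255.255.255.255 - subnet mask
255 - 255 = 0
255 - 255 = 0
255 - 255 = 0
255 - 252 = 3
Wildcard: 0.0.0.3


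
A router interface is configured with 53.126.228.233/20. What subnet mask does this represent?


/20 means 20 network bits, 12 host bits
Binary: 11111111111111111111000000000000
Mask: 255.255.240.0


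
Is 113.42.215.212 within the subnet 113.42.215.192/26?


Subnet network: 113.42.215.192
Test IP AND mask: 113.42.215.192
Yes, 113.42.215.212 is in 113.42.215.192/26


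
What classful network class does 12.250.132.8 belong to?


First octet: 12
Binary: 00001100
0xxxxxxx -> Class A (1-126)
Class A, default mask 255.0.0.0 (/8)


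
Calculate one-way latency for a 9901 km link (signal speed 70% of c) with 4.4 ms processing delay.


Speed = 0.7 * 3e5 km/s = 210000 km/s
Propagation delay = 9901 / 210000 = 0.0471 s = 47.1476 ms
Processing delay = 4.4 ms
Total one-way latency = 51.5476 ms


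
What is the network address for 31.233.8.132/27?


IP:   00011111.11101001.00001000.10000100
Mask: 11111111.11111111.11111111.11100000
AND operation:
Net:  00011111.11101001.00001000.10000000
Network: 31.233.8.128/27


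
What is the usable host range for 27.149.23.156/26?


Network: 27.149.23.128
Broadcast: 27.149.23.191
First usable = network + 1
Last usable = broadcast - 1
Range: 27.149.23.129 to 27.149.23.190


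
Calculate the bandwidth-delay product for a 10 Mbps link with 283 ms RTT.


BDP = bandwidth * RTT
= 10 Mbps * 283 ms
= 10 * 1e6 * 283 / 1000 bits
= 2830000 bits
= 353750 bytes
= 345.459 KB
BDP = 2830000 bits (353750 bytes)


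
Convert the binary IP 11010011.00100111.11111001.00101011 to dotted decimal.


11010011 = 211
00100111 = 39
11111001 = 249
00101011 = 43
IP: 211.39.249.43


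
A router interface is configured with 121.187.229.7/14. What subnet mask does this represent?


/14 means 14 network bits, 18 host bits
Binary: 11111111111111000000000000000000
Mask: 255.252.0.0


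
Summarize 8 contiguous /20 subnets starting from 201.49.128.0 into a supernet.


Original prefix: /20
Number of subnets: 8 = 2^3
New prefix = 20 - 3 = 17
Supernet: 201.49.128.0/17


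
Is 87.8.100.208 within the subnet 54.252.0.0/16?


Subnet network: 54.252.0.0
Test IP AND mask: 87.8.0.0
No, 87.8.100.208 is not in 54.252.0.0/16


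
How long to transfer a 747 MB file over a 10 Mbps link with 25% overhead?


Effective throughput = 10 * (1 - 25/100) = 7.5 Mbps
File size in Mb = 747 * 8 = 5976 Mb
Time = 5976 / 7.5
Time = 796.8 seconds


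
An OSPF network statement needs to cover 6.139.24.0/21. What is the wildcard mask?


Subnet mask: 255.255.248.0
Wildcard = 255.255.255.255 - subnet mask
255 - 255 = 0
255 - 255 = 0
255 - 248 = 7
255 - 0 = 255
Wildcard: 0.0.7.255


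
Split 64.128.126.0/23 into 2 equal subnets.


New prefix = 23 + 1 = 24
Each subnet has 256 addresses
  64.128.126.0/24
  64.128.127.0/24
Subnets: 64.128.126.0/24, 64.128.127.0/24


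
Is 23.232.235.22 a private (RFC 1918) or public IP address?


RFC 1918 private ranges:
  10.0.0.0/8 (10.0.0.0 - 10.255.255.255)
  172.16.0.0/12 (172.16.0.0 - 172.31.255.255)
  192.168.0.0/16 (192.168.0.0 - 192.168.255.255)
Public (not in any RFC 1918 range)


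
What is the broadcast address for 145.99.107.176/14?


Network: 145.96.0.0/14
Host bits = 18
Set all host bits to 1:
Broadcast: 145.99.255.255


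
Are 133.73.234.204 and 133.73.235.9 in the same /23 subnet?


Mask: 255.255.254.0
133.73.234.204 AND mask = 133.73.234.0
133.73.235.9 AND mask = 133.73.234.0
Yes, same subnet (133.73.234.0)


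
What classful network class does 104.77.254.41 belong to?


First octet: 104
Binary: 01101000
0xxxxxxx -> Class A (1-126)
Class A, default mask 255.0.0.0 (/8)


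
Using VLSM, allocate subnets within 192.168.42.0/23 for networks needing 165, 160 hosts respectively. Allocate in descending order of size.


165 hosts -> /24 (254 usable): 192.168.42.0/24
160 hosts -> /24 (254 usable): 192.168.43.0/24
Allocation: 192.168.42.0/24 (165 hosts, 254 usable); 192.168.43.0/24 (160 hosts, 254 usable)


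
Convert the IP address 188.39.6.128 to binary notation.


188 = 10111100
39 = 00100111
6 = 00000110
128 = 10000000
Binary: 10111100.00100111.00000110.10000000


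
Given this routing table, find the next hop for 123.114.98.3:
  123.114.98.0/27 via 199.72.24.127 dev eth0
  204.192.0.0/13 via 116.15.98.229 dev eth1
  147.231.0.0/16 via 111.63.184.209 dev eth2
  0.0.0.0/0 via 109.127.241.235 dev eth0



Longest prefix match for 123.114.98.3:
  /27 123.114.98.0: MATCH
  /13 204.192.0.0: no
  /16 147.231.0.0: no
  /0 0.0.0.0: MATCH
Selected: next-hop 199.72.24.127 via eth0 (matched /27)


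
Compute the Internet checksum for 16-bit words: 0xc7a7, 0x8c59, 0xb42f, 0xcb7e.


Sum all words (with carry folding):
+ 0xc7a7 = 0xc7a7
+ 0x8c59 = 0x5401
+ 0xb42f = 0x0831
+ 0xcb7e = 0xd3af
One's complement: ~0xd3af
Checksum = 0x2c50


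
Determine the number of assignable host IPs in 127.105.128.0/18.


Host bits = 32 - 18 = 14
Total addresses = 2^14 = 16384
Usable = total - 2 (network and broadcast)
Usable hosts: 16382


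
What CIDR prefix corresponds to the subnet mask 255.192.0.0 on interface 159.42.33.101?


Binary: 11111111.11000000.00000000.00000000
Count leading 1s
Prefix: /10


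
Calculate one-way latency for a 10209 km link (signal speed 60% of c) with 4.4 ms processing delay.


Speed = 0.6 * 3e5 km/s = 180000 km/s
Propagation delay = 10209 / 180000 = 0.0567 s = 56.7167 ms
Processing delay = 4.4 ms
Total one-way latency = 61.1167 ms


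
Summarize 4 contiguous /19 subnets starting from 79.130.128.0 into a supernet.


Original prefix: /19
Number of subnets: 4 = 2^2
New prefix = 19 - 2 = 17
Supernet: 79.130.128.0/17


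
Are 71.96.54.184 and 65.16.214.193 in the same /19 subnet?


Mask: 255.255.224.0
71.96.54.184 AND mask = 71.96.32.0
65.16.214.193 AND mask = 65.16.192.0
No, different subnets (71.96.32.0 vs 65.16.192.0)


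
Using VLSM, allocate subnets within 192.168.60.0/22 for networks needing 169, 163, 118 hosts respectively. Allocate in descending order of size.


169 hosts -> /24 (254 usable): 192.168.60.0/24
163 hosts -> /24 (254 usable): 192.168.61.0/24
118 hosts -> /25 (126 usable): 192.168.62.0/25
Allocation: 192.168.60.0/24 (169 hosts, 254 usable); 192.168.61.0/24 (163 hosts, 254 usable); 192.168.62.0/25 (118 hosts, 126 usable)


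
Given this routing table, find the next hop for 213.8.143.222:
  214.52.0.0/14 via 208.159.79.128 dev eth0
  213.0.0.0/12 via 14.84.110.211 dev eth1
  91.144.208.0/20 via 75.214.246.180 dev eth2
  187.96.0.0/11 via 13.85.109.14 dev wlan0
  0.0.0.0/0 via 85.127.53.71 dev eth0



Longest prefix match for 213.8.143.222:
  /14 214.52.0.0: no
  /12 213.0.0.0: MATCH
  /20 91.144.208.0: no
  /11 187.96.0.0: no
  /0 0.0.0.0: MATCH
Selected: next-hop 14.84.110.211 via eth1 (matched /12)


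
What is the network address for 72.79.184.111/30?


IP:   01001000.01001111.10111000.01101111
Mask: 11111111.11111111.11111111.11111100
AND operation:
Net:  01001000.01001111.10111000.01101100
Network: 72.79.184.108/30


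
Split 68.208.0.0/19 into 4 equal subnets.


New prefix = 19 + 2 = 21
Each subnet has 2048 addresses
  68.208.0.0/21
  68.208.8.0/21
  68.208.16.0/21
  68.208.24.0/21
Subnets: 68.208.0.0/21, 68.208.8.0/21, 68.208.16.0/21, 68.208.24.0/21


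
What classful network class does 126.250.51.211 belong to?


First octet: 126
Binary: 01111110
0xxxxxxx -> Class A (1-126)
Class A, default mask 255.0.0.0 (/8)


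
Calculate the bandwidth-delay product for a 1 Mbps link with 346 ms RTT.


BDP = bandwidth * RTT
= 1 Mbps * 346 ms
= 1 * 1e6 * 346 / 1000 bits
= 346000 bits
= 43250 bytes
= 42.2363 KB
BDP = 346000 bits (43250 bytes)


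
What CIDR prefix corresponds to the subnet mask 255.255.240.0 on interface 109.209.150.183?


Binary: 11111111.11111111.11110000.00000000
Count leading 1s
Prefix: /20


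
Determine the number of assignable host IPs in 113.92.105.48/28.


Host bits = 32 - 28 = 4
Total addresses = 2^4 = 16
Usable = total - 2 (network and broadcast)
Usable hosts: 14


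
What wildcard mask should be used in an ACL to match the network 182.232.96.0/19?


Subnet mask: 255.255.224.0
Wildcard = 255.255.255.255 - subnet mask
255 - 255 = 0
255 - 255 = 0
255 - 224 = 31
255 - 0 = 255
Wildcard: 0.0.31.255


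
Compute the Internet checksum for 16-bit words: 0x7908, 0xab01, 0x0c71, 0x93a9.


Sum all words (with carry folding):
+ 0x7908 = 0x7908
+ 0xab01 = 0x240a
+ 0x0c71 = 0x307b
+ 0x93a9 = 0xc424
One's complement: ~0xc424
Checksum = 0x3bdb


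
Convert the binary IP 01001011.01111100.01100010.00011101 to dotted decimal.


01001011 = 75
01111100 = 124
01100010 = 98
00011101 = 29
IP: 75.124.98.29


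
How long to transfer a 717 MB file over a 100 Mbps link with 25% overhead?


Effective throughput = 100 * (1 - 25/100) = 75 Mbps
File size in Mb = 717 * 8 = 5736 Mb
Time = 5736 / 75
Time = 76.48 seconds


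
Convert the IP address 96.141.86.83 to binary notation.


96 = 01100000
141 = 10001101
86 = 01010110
83 = 01010011
Binary: 01100000.10001101.01010110.01010011


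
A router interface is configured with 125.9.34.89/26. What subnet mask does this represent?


/26 means 26 network bits, 6 host bits
Binary: 11111111111111111111111111000000
Mask: 255.255.255.192


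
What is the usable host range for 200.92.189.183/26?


Network: 200.92.189.128
Broadcast: 200.92.189.191
First usable = network + 1
Last usable = broadcast - 1
Range: 200.92.189.129 to 200.92.189.190


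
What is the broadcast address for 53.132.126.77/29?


Network: 53.132.126.72/29
Host bits = 3
Set all host bits to 1:
Broadcast: 53.132.126.79


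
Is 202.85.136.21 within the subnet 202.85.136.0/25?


Subnet network: 202.85.136.0
Test IP AND mask: 202.85.136.0
Yes, 202.85.136.21 is in 202.85.136.0/25


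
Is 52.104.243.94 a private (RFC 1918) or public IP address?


RFC 1918 private ranges:
  10.0.0.0/8 (10.0.0.0 - 10.255.255.255)
  172.16.0.0/12 (172.16.0.0 - 172.31.255.255)
  192.168.0.0/16 (192.168.0.0 - 192.168.255.255)
Public (not in any RFC 1918 range)


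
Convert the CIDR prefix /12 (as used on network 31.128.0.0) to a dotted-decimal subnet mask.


/12 means 12 network bits, 20 host bits
Binary: 11111111111100000000000000000000
Mask: 255.240.0.0


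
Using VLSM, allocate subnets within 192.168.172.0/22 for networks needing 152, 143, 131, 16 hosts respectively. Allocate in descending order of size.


152 hosts -> /24 (254 usable): 192.168.172.0/24
143 hosts -> /24 (254 usable): 192.168.173.0/24
131 hosts -> /24 (254 usable): 192.168.174.0/24
16 hosts -> /27 (30 usable): 192.168.175.0/27
Allocation: 192.168.172.0/24 (152 hosts, 254 usable); 192.168.173.0/24 (143 hosts, 254 usable); 192.168.174.0/24 (131 hosts, 254 usable); 192.168.175.0/27 (16 hosts, 30 usable)


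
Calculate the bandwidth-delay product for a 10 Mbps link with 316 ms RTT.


BDP = bandwidth * RTT
= 10 Mbps * 316 ms
= 10 * 1e6 * 316 / 1000 bits
= 3160000 bits
= 395000 bytes
= 385.7422 KB
BDP = 3160000 bits (395000 bytes)


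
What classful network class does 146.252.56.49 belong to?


First octet: 146
Binary: 10010010
10xxxxxx -> Class B (128-191)
Class B, default mask 255.255.0.0 (/16)


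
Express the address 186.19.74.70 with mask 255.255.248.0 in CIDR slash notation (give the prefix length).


Binary: 11111111.11111111.11111000.00000000
Count leading 1s
Prefix: /21


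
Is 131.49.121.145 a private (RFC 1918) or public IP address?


RFC 1918 private ranges:
  10.0.0.0/8 (10.0.0.0 - 10.255.255.255)
  172.16.0.0/12 (172.16.0.0 - 172.31.255.255)
  192.168.0.0/16 (192.168.0.0 - 192.168.255.255)
Public (not in any RFC 1918 range)


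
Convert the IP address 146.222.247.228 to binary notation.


146 = 10010010
222 = 11011110
247 = 11110111
228 = 11100100
Binary: 10010010.11011110.11110111.11100100


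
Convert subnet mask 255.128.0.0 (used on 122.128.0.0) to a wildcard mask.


Subnet mask: 255.128.0.0
Wildcard = 255.255.255.255 - subnet mask
255 - 255 = 0
255 - 128 = 127
255 - 0 = 255
255 - 0 = 255
Wildcard: 0.127.255.255


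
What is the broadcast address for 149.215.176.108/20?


Network: 149.215.176.0/20
Host bits = 12
Set all host bits to 1:
Broadcast: 149.215.191.255


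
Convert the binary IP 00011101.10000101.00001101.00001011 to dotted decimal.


00011101 = 29
10000101 = 133
00001101 = 13
00001011 = 11
IP: 29.133.13.11


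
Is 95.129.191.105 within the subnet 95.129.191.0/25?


Subnet network: 95.129.191.0
Test IP AND mask: 95.129.191.0
Yes, 95.129.191.105 is in 95.129.191.0/25


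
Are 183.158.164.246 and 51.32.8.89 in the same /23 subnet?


Mask: 255.255.254.0
183.158.164.246 AND mask = 183.158.164.0
51.32.8.89 AND mask = 51.32.8.0
No, different subnets (183.158.164.0 vs 51.32.8.0)


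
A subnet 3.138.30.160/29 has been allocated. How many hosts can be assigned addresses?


Host bits = 32 - 29 = 3
Total addresses = 2^3 = 8
Usable = total - 2 (network and broadcast)
Usable hosts: 6


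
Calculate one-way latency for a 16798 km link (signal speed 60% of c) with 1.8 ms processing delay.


Speed = 0.6 * 3e5 km/s = 180000 km/s
Propagation delay = 16798 / 180000 = 0.0933 s = 93.3222 ms
Processing delay = 1.8 ms
Total one-way latency = 95.1222 ms


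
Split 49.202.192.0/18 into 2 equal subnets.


New prefix = 18 + 1 = 19
Each subnet has 8192 addresses
  49.202.192.0/19
  49.202.224.0/19
Subnets: 49.202.192.0/19, 49.202.224.0/19


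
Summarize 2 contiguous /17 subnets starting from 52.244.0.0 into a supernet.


Original prefix: /17
Number of subnets: 2 = 2^1
New prefix = 17 - 1 = 16
Supernet: 52.244.0.0/16


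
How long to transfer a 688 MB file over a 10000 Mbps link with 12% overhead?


Effective throughput = 10000 * (1 - 12/100) = 8800 Mbps
File size in Mb = 688 * 8 = 5504 Mb
Time = 5504 / 8800
Time = 0.6255 seconds


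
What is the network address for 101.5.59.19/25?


IP:   01100101.00000101.00111011.00010011
Mask: 11111111.11111111.11111111.10000000
AND operation:
Net:  01100101.00000101.00111011.00000000
Network: 101.5.59.0/25


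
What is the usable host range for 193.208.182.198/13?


Network: 193.208.0.0
Broadcast: 193.215.255.255
First usable = network + 1
Last usable = broadcast - 1
Range: 193.208.0.1 to 193.215.255.254


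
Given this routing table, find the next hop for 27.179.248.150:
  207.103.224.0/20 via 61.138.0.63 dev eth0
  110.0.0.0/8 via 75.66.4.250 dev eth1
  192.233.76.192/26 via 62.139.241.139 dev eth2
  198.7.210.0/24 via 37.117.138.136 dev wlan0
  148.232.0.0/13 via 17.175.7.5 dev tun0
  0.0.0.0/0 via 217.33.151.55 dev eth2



Longest prefix match for 27.179.248.150:
  /20 207.103.224.0: no
  /8 110.0.0.0: no
  /26 192.233.76.192: no
  /24 198.7.210.0: no
  /13 148.232.0.0: no
  /0 0.0.0.0: MATCH
Selected: next-hop 217.33.151.55 via eth2 (matched /0)


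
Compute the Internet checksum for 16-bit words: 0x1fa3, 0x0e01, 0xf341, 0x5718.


Sum all words (with carry folding):
+ 0x1fa3 = 0x1fa3
+ 0x0e01 = 0x2da4
+ 0xf341 = 0x20e6
+ 0x5718 = 0x77fe
One's complement: ~0x77fe
Checksum = 0x8801


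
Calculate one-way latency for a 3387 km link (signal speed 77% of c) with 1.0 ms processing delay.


Speed = 0.77 * 3e5 km/s = 231000 km/s
Propagation delay = 3387 / 231000 = 0.0147 s = 14.6623 ms
Processing delay = 1.0 ms
Total one-way latency = 15.6623 ms


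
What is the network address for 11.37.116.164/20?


IP:   00001011.00100101.01110100.10100100
Mask: 11111111.11111111.11110000.00000000
AND operation:
Net:  00001011.00100101.01110000.00000000
Network: 11.37.112.0/20


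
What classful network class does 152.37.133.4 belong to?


First octet: 152
Binary: 10011000
10xxxxxx -> Class B (128-191)
Class B, default mask 255.255.0.0 (/16)


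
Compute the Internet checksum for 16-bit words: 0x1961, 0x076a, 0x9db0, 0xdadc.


Sum all words (with carry folding):
+ 0x1961 = 0x1961
+ 0x076a = 0x20cb
+ 0x9db0 = 0xbe7b
+ 0xdadc = 0x9958
One's complement: ~0x9958
Checksum = 0x66a7


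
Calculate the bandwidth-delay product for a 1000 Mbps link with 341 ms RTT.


BDP = bandwidth * RTT
= 1000 Mbps * 341 ms
= 1000 * 1e6 * 341 / 1000 bits
= 341000000 bits
= 42625000 bytes
= 41625.9766 KB
BDP = 341000000 bits (42625000 bytes)


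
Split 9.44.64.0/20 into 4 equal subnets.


New prefix = 20 + 2 = 22
Each subnet has 1024 addresses
  9.44.64.0/22
  9.44.68.0/22
  9.44.72.0/22
  9.44.76.0/22
Subnets: 9.44.64.0/22, 9.44.68.0/22, 9.44.72.0/22, 9.44.76.0/22


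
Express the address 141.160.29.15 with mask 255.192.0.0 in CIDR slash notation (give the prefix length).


Binary: 11111111.11000000.00000000.00000000
Count leading 1s
Prefix: /10


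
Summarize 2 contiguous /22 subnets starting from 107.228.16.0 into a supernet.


Original prefix: /22
Number of subnets: 2 = 2^1
New prefix = 22 - 1 = 21
Supernet: 107.228.16.0/21


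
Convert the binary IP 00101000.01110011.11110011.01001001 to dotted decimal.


00101000 = 40
01110011 = 115
11110011 = 243
01001001 = 73
IP: 40.115.243.73


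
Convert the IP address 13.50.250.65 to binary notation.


13 = 00001101
50 = 00110010
250 = 11111010
65 = 01000001
Binary: 00001101.00110010.11111010.01000001


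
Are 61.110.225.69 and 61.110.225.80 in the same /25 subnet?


Mask: 255.255.255.128
61.110.225.69 AND mask = 61.110.225.0
61.110.225.80 AND mask = 61.110.225.0
Yes, same subnet (61.110.225.0)


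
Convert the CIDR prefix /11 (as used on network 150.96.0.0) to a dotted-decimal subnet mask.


/11 means 11 network bits, 21 host bits
Binary: 11111111111000000000000000000000
Mask: 255.224.0.0


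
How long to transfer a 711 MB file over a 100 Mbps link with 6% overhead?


Effective throughput = 100 * (1 - 6/100) = 94 Mbps
File size in Mb = 711 * 8 = 5688 Mb
Time = 5688 / 94
Time = 60.5106 seconds


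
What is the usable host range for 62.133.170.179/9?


Network: 62.128.0.0
Broadcast: 62.255.255.255
First usable = network + 1
Last usable = broadcast - 1
Range: 62.128.0.1 to 62.255.255.254


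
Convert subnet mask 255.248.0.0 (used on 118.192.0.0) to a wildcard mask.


Subnet mask: 255.248.0.0
Wildcard = 255.255.255.255 - subnet mask
255 - 255 = 0
255 - 248 = 7
255 - 0 = 255
255 - 0 = 255
Wildcard: 0.7.255.255


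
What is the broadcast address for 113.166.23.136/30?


Network: 113.166.23.136/30
Host bits = 2
Set all host bits to 1:
Broadcast: 113.166.23.139


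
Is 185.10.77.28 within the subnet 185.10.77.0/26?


Subnet network: 185.10.77.0
Test IP AND mask: 185.10.77.0
Yes, 185.10.77.28 is in 185.10.77.0/26


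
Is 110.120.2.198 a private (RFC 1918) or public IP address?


RFC 1918 private ranges:
  10.0.0.0/8 (10.0.0.0 - 10.255.255.255)
  172.16.0.0/12 (172.16.0.0 - 172.31.255.255)
  192.168.0.0/16 (192.168.0.0 - 192.168.255.255)
Public (not in any RFC 1918 range)


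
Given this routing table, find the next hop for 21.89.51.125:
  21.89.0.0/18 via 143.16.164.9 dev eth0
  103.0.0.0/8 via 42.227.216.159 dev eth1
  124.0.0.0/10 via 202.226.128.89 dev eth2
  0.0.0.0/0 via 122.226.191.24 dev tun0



Longest prefix match for 21.89.51.125:
  /18 21.89.0.0: MATCH
  /8 103.0.0.0: no
  /10 124.0.0.0: no
  /0 0.0.0.0: MATCH
Selected: next-hop 143.16.164.9 via eth0 (matched /18)


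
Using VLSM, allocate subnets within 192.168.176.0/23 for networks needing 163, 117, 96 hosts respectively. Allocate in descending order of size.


163 hosts -> /24 (254 usable): 192.168.176.0/24
117 hosts -> /25 (126 usable): 192.168.177.0/25
96 hosts -> /25 (126 usable): 192.168.177.128/25
Allocation: 192.168.176.0/24 (163 hosts, 254 usable); 192.168.177.0/25 (117 hosts, 126 usable); 192.168.177.128/25 (96 hosts, 126 usable)


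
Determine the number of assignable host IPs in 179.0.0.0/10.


Host bits = 32 - 10 = 22
Total addresses = 2^22 = 4194304
Usable = total - 2 (network and broadcast)
Usable hosts: 4194302


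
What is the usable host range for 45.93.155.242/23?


Network: 45.93.154.0
Broadcast: 45.93.155.255
First usable = network + 1
Last usable = broadcast - 1
Range: 45.93.154.1 to 45.93.155.254


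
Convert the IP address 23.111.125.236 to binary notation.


23 = 00010111
111 = 01101111
125 = 01111101
236 = 11101100
Binary: 00010111.01101111.01111101.11101100


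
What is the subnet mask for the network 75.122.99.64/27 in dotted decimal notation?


/27 means 27 network bits, 5 host bits
Binary: 11111111111111111111111111100000
Mask: 255.255.255.224


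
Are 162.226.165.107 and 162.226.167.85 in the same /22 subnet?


Mask: 255.255.252.0
162.226.165.107 AND mask = 162.226.164.0
162.226.167.85 AND mask = 162.226.164.0
Yes, same subnet (162.226.164.0)


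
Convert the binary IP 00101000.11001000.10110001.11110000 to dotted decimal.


00101000 = 40
11001000 = 200
10110001 = 177
11110000 = 240
IP: 40.200.177.240


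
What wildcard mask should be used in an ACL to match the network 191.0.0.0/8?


Subnet mask: 255.0.0.0
Wildcard = 255.255.255.255 - subnet mask
255 - 255 = 0
255 - 0 = 255
255 - 0 = 255
255 - 0 = 255
Wildcard: 0.255.255.255


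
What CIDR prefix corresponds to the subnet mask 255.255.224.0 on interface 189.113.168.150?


Binary: 11111111.11111111.11100000.00000000
Count leading 1s
Prefix: /19


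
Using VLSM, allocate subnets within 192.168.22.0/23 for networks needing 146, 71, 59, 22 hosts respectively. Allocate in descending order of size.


146 hosts -> /24 (254 usable): 192.168.22.0/24
71 hosts -> /25 (126 usable): 192.168.23.0/25
59 hosts -> /26 (62 usable): 192.168.23.128/26
22 hosts -> /27 (30 usable): 192.168.23.192/27
Allocation: 192.168.22.0/24 (146 hosts, 254 usable); 192.168.23.0/25 (71 hosts, 126 usable); 192.168.23.128/26 (59 hosts, 62 usable); 192.168.23.192/27 (22 hosts, 30 usable)


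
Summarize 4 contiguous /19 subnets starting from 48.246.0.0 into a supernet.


Original prefix: /19
Number of subnets: 4 = 2^2
New prefix = 19 - 2 = 17
Supernet: 48.246.0.0/17


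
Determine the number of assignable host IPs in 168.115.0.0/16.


Host bits = 32 - 16 = 16
Total addresses = 2^16 = 65536
Usable = total - 2 (network and broadcast)
Usable hosts: 65534


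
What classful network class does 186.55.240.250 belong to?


First octet: 186
Binary: 10111010
10xxxxxx -> Class B (128-191)
Class B, default mask 255.255.0.0 (/16)


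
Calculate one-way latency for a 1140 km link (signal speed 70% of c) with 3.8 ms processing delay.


Speed = 0.7 * 3e5 km/s = 210000 km/s
Propagation delay = 1140 / 210000 = 0.0054 s = 5.4286 ms
Processing delay = 3.8 ms
Total one-way latency = 9.2286 ms


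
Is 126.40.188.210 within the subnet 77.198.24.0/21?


Subnet network: 77.198.24.0
Test IP AND mask: 126.40.184.0
No, 126.40.188.210 is not in 77.198.24.0/21
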